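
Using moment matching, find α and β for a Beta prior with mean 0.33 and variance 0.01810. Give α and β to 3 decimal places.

α = 3.701, β = 7.514

Write ν = α+β; then α = μν and Var = μ(1−μ)/(ν+1).
ν = μ(1−μ)/Var − 1 = 0.2211/0.01810 − 1 = 11.2155.
α = 0.33·11.2155 = 3.701, β = 0.67·11.2155 = 7.514.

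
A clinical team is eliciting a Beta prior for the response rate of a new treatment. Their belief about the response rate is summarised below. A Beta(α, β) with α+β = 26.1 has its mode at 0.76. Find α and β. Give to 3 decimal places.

α = 19.316, β = 6.784

Since the density peak of Beta(α,β) is at (α−1)/(α+β−2),
α = 1 + 0.76(26.1−2) = 19.316 and β = 26.1 − 19.316 = 6.784.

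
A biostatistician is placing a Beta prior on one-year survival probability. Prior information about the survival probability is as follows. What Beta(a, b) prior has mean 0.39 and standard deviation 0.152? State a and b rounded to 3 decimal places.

a = 3.626, b = 5.671

Variance = 0.152² = 0.023104. The moment-matching identity a+b = μ(1−μ)/Var − 1 gives
a+b = 0.2379/0.023104 − 1 = 9.2969, so a = μ·9.2969 = 3.626 and b = (1−μ)·9.2969 = 5.671.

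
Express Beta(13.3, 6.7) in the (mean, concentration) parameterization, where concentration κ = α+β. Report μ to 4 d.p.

κ = α+β = 13.3+6.7 = 20.0; μ = α/κ = 13.3/20.0 = 0.6650.

μ = 0.6650, κ = 20.0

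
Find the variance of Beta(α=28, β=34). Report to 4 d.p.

0.0039

α+β = 62 and αβ = 952, so Var = αβ/[(α+β)²(α+β+1)] = 952/242172 = 0.0039.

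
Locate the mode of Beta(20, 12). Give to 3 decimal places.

The density x^(α−1)(1−x)^(β−1) is maximised at (α−1)/(α+β−2) = 19/30 = 0.633.

0.633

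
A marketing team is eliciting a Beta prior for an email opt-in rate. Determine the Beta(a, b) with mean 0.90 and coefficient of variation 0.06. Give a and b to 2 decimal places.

σ = CV·μ = 0.06×0.90 = 0.05400, so σ² = 0.002916.
s+1 = μ(1−μ)/σ² = 0.0900/0.002916 = 30.8642, so s = a+b = 29.8642.
a = μs = 26.88, b = (1−μ)s = 2.99.

a = 26.88, b = 2.99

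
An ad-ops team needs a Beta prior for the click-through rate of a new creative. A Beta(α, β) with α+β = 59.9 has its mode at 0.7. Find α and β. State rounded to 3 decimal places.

Mode = (α−1)/(κ−2) with κ = α+β, so α−1 = 0.7·57.9 = 40.530.
α = 41.530; β = κ − α = 18.370.

α = 41.530, β = 18.370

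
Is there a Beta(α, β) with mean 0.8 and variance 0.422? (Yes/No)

For any Beta, Var(X) < E[X]·(1−E[X]).
Here μ(1−μ) = 0.8×0.2 = 0.16, and 0.422 ≥ 0.16.

No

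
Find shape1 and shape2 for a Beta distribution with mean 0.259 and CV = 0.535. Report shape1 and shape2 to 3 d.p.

shape1 = 2.330, shape2 = 6.666

σ = CV·μ = 0.535×0.259 = 0.13857, so σ² = 0.019200.
s+1 = μ(1−μ)/σ² = 0.191919/0.019200 = 9.9956, so s = shape1+shape2 = 8.9956.
shape1 = μs = 2.330, shape2 = (1−μ)s = 6.666.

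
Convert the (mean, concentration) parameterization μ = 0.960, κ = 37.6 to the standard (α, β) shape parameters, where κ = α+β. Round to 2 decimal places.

Split κ in proportion μ : (1−μ): α = 0.960·37.6 = 36.10, β = 37.6 − 36.10 = 1.50.

α = 36.10, β = 1.50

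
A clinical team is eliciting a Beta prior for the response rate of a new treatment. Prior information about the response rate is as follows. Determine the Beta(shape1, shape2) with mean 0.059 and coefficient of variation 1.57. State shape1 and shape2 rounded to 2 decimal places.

σ = CV·μ = 1.57×0.059 = 0.09263, so σ² = 0.008580.
s+1 = μ(1−μ)/σ² = 0.055519/0.008580 = 6.4705, so s = shape1+shape2 = 5.4705.
shape1 = μs = 0.32, shape2 = (1−μ)s = 5.15.

shape1 = 0.32, shape2 = 5.15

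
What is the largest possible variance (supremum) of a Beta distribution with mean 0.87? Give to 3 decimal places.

0.113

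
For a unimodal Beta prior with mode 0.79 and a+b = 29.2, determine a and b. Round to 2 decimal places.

Since the density peak of Beta(a,b) is at (a−1)/(a+b−2),
a = 1 + 0.79(29.2−2) = 22.49 and b = 29.2 − 22.49 = 6.71.

a = 22.49, b = 6.71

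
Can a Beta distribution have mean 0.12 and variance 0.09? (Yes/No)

Yes

For any Beta, Var(X) < E[X]·(1−E[X]).
Here μ(1−μ) = 0.12×0.88 = 0.1056, and 0.09 < 0.1056.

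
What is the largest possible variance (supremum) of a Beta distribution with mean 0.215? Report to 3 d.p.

0.169

Var = μ(1−μ)/(α+β+1), which approaches μ(1−μ) as α+β → 0.
So the supremum is μ(1−μ) = 0.215×0.785 = 0.169.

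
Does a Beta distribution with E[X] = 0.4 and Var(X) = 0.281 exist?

No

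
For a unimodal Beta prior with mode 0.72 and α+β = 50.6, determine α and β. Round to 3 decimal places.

Since the density peak of Beta(α,β) is at (α−1)/(α+β−2),
α = 1 + 0.72(50.6−2) = 35.992 and β = 50.6 − 35.992 = 14.608.

α = 35.992, β = 14.608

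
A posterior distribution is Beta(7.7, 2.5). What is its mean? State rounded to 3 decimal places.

0.755

The Beta mean is α/(α+β) = 7.7/(7.7+2.5) = 0.755.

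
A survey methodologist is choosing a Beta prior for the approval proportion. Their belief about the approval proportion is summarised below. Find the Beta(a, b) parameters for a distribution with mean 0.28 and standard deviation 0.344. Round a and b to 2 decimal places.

σ² = 0.344² = 0.118336.
With s = a+b, Var = μ(1−μ)/(s+1), so s+1 = (0.28×0.72)/0.118336 = 1.7036 and s = 0.7036.
a = μs = 0.20, b = (1−μ)s = 0.51.

a = 0.20, b = 0.51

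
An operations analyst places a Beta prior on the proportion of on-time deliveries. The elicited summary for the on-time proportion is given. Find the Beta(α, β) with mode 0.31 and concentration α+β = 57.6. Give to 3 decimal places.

α = 18.236, β = 39.364

For α,β>1 the mode is (α−1)/(α+β−2), so α = mode·(κ−2)+1 = 0.31×55.6+1 = 18.236.
And β = (1−mode)·(κ−2)+1 = 0.69×55.6+1 = 39.364.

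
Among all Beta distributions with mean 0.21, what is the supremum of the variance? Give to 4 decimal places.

Var = μ(1−μ)/(α+β+1), which approaches μ(1−μ) as α+β → 0.
So the supremum is μ(1−μ) = 0.21×0.79 = 0.1659.

0.1659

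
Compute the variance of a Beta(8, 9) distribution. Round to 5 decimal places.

α+β = 17 and αβ = 72, so Var = αβ/[(α+β)²(α+β+1)] = 72/5202 = 0.01384.

0.01384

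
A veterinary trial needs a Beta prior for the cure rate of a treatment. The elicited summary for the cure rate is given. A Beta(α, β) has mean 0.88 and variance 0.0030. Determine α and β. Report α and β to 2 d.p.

Write ν = α+β; then α = μν and Var = μ(1−μ)/(ν+1).
ν = μ(1−μ)/Var − 1 = 0.1056/0.0030 − 1 = 34.2000.
α = 0.88·34.2000 = 30.10, β = 0.12·34.2000 = 4.10.

α = 30.10, β = 4.10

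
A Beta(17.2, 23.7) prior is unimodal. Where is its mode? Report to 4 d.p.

0.4165

The density x^(α−1)(1−x)^(β−1) is maximised at (α−1)/(α+β−2) = 16.2/38.9 = 0.4165.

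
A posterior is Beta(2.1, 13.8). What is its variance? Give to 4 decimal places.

μ = 2.1/15.9 = 0.132075; Var = μ(1−μ)/(α+β+1) = 0.1146315/16.9 = 0.0068.

0.0068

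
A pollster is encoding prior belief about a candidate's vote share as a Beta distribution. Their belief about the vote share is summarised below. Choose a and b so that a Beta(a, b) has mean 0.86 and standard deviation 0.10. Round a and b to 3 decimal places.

First σ² = 0.0100. Setting a = μn, b = (1−μ)n with n = a+b,
μ(1−μ)/(n+1) = 0.0100 ⇒ n+1 = 0.1204/0.0100 = 12.0400 ⇒ n = 11.0400.
Hence a = 0.86×11.0400 = 9.494, b = 0.14×11.0400 = 1.546.

a = 9.494, b = 1.546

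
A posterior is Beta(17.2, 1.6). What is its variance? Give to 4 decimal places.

Var = αβ/[(α+β)²(α+β+1)] = (17.2×1.6)/(18.8²×19.8) = 27.52/6998.112 = 0.0039.

0.0039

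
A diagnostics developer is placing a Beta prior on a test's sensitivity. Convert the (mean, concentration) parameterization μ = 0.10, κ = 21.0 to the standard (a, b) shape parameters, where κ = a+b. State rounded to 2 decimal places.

a = 2.10, b = 18.90

Split κ in proportion μ : (1−μ): a = 0.10·21.0 = 2.10, b = 21.0 − 2.10 = 18.90.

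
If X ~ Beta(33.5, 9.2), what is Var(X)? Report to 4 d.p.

0.0039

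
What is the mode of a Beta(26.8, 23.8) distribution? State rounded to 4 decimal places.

With α,β > 1, mode = (α−1)/(α+β−2) = 25.8/48.6 = 0.5309.

0.5309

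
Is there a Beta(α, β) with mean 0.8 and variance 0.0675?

For any Beta, Var(X) < E[X]·(1−E[X]).
Here μ(1−μ) = 0.8×0.2 = 0.16, and 0.0675 < 0.16.

Yes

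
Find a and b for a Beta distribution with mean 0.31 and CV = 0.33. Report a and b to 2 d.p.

Var = (CV·μ)² = (0.33×0.31)² = 0.010465.
a+b = μ(1−μ)/Var − 1 = 0.2139/0.010465 − 1 = 19.4390.
Thus a = 0.31·19.4390 = 6.03 and b = 0.69·19.4390 = 13.41.

a = 6.03, b = 13.41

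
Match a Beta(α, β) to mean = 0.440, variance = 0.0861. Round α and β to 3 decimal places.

α = 0.819, β = 1.043

Write ν = α+β; then α = μν and Var = μ(1−μ)/(ν+1).
ν = μ(1−μ)/Var − 1 = 0.246400/0.0861 − 1 = 1.8618.
α = 0.440·1.8618 = 0.819, β = 0.560·1.8618 = 1.043.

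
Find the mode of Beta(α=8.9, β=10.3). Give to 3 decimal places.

0.459

With α,β > 1, mode = (α−1)/(α+β−2) = 7.9/17.2 = 0.459.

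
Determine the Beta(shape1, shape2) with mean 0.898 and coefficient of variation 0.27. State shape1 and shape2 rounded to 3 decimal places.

σ = CV·μ = 0.27×0.898 = 0.24246, so σ² = 0.058787.
s+1 = μ(1−μ)/σ² = 0.091596/0.058787 = 1.5581, so s = shape1+shape2 = 0.5581.
shape1 = μs = 0.501, shape2 = (1−μ)s = 0.057.

shape1 = 0.501, shape2 = 0.057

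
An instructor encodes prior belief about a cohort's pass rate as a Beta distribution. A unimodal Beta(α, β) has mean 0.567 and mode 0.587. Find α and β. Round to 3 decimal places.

Let s = α+β. Mean gives α = μs = 0.567s; mode gives (α−1)/(s−2) = 0.587.
Substituting: 0.567s − 1 = 0.587(s−2) = 0.587s − 1.174, so -0.020s = -0.174 and s = 8.7000.
Then α = 0.567×8.7000 = 4.933 and β = s−α = 3.767.

α = 4.933, β = 3.767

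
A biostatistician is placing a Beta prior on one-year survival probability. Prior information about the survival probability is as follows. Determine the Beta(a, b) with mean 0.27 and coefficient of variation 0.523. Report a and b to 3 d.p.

Var = (CV·μ)² = (0.523×0.27)² = 0.019940.
a+b = μ(1−μ)/Var − 1 = 0.1971/0.019940 − 1 = 8.8845.
Thus a = 0.27·8.8845 = 2.399 and b = 0.73·8.8845 = 6.486.

a = 2.399, b = 6.486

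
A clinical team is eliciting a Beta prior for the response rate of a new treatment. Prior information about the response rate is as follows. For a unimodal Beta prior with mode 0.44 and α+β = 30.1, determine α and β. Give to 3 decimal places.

For α,β>1 the mode is (α−1)/(α+β−2), so α = mode·(κ−2)+1 = 0.44×28.1+1 = 13.364.
And β = (1−mode)·(κ−2)+1 = 0.56×28.1+1 = 16.736.

α = 13.364, β = 16.736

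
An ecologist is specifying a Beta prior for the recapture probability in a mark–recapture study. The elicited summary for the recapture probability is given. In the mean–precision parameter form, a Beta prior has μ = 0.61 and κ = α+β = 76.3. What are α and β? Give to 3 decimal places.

α = 46.543, β = 29.757

Split κ in proportion μ : (1−μ): α = 0.61·76.3 = 46.543, β = 76.3 − 46.543 = 29.757.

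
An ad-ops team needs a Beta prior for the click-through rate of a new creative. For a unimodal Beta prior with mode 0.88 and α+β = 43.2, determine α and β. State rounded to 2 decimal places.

α = 37.26, β = 5.94

Since the density peak of Beta(α,β) is at (α−1)/(α+β−2),
α = 1 + 0.88(43.2−2) = 37.26 and β = 43.2 − 37.26 = 5.94.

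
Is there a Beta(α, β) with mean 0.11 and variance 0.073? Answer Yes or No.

Yes

A Beta with mean μ has variance μ(1−μ)/(α+β+1) < μ(1−μ).
Here μ(1−μ) = 0.11×0.89 = 0.0979, and 0.073 < 0.0979.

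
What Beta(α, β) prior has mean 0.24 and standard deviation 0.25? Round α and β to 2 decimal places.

α = 0.46, β = 1.46

First σ² = 0.0625. Setting α = μn, β = (1−μ)n with n = α+β,
μ(1−μ)/(n+1) = 0.0625 ⇒ n+1 = 0.1824/0.0625 = 2.9184 ⇒ n = 1.9184.
Hence α = 0.24×1.9184 = 0.46, β = 0.76×1.9184 = 1.46.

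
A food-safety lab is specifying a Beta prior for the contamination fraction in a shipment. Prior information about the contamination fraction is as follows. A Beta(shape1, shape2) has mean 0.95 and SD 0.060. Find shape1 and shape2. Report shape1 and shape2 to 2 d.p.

σ² = 0.060² = 0.003600.
With s = shape1+shape2, Var = μ(1−μ)/(s+1), so s+1 = (0.95×0.05)/0.003600 = 13.1944 and s = 12.1944.
shape1 = μs = 11.58, shape2 = (1−μ)s = 0.61.

shape1 = 11.58, shape2 = 0.61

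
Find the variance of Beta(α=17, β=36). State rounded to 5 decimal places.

0.00403

Var = αβ/[(α+β)²(α+β+1)] = (17×36)/(53²×54) = 612/151686 = 0.00403.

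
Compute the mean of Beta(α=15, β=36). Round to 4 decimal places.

0.2941

E[X] = α/(α+β) = 15/51 = 0.2941.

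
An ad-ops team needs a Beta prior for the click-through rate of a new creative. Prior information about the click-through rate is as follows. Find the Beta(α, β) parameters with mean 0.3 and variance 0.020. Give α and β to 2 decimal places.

α = 2.85, β = 6.65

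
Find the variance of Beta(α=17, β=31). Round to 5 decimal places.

Var = αβ/[(α+β)²(α+β+1)] = (17×31)/(48²×49) = 527/112896 = 0.00467.

0.00467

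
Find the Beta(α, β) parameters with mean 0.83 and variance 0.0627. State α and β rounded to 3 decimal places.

α = 1.038, β = 0.213

Let s = α+β. The Beta variance is μ(1−μ)/(s+1).
So s+1 = μ(1−μ)/σ² = (0.83×0.17)/0.0627 = 0.1411/0.0627 = 2.2504, giving s = 1.2504.
Then α = μs = 0.83×1.2504 = 1.038 and β = (1−μ)s = 0.17×1.2504 = 0.213.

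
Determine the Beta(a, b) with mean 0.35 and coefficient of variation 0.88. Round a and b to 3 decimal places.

a = 0.489, b = 0.909

σ = CV·μ = 0.88×0.35 = 0.30800, so σ² = 0.094864.
s+1 = μ(1−μ)/σ² = 0.2275/0.094864 = 2.3982, so s = a+b = 1.3982.
a = μs = 0.489, b = (1−μ)s = 0.909.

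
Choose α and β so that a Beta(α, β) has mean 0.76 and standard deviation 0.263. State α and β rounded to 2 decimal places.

α = 1.24, β = 0.39

σ² = 0.263² = 0.069169.
With s = α+β, Var = μ(1−μ)/(s+1), so s+1 = (0.76×0.24)/0.069169 = 2.6370 and s = 1.6370.
α = μs = 1.24, β = (1−μ)s = 0.39.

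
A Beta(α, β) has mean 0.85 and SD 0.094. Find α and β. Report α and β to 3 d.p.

First σ² = 0.008836. Setting α = μn, β = (1−μ)n with n = α+β,
μ(1−μ)/(n+1) = 0.008836 ⇒ n+1 = 0.1275/0.008836 = 14.4296 ⇒ n = 13.4296.
Hence α = 0.85×13.4296 = 11.415, β = 0.15×13.4296 = 2.014.

α = 11.415, β = 2.014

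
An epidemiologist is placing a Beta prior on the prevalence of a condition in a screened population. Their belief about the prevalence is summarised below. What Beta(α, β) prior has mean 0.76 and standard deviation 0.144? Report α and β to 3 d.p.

α = 5.925, β = 1.871

First σ² = 0.020736. Setting α = μn, β = (1−μ)n with n = α+β,
μ(1−μ)/(n+1) = 0.020736 ⇒ n+1 = 0.1824/0.020736 = 8.7963 ⇒ n = 7.7963.
Hence α = 0.76×7.7963 = 5.925, β = 0.24×7.7963 = 1.871.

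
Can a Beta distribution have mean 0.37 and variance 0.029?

For any Beta, Var(X) < E[X]·(1−E[X]).
Here μ(1−μ) = 0.37×0.63 = 0.2331, and 0.029 < 0.2331.

Yes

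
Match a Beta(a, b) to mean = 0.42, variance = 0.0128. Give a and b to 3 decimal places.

a = 7.573, b = 10.458

By moment matching, a+b = μ(1−μ)/σ² − 1 = (0.42·0.58)/0.0128 − 1 = 19.0312 − 1 = 18.0312.
Since a/(a+b) = μ, a = 0.42·18.0312 = 7.573 and b = 0.58·18.0312 = 10.458.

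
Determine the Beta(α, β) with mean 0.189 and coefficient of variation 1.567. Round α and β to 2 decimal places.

α = 0.14, β = 0.61

σ = CV·μ = 1.567×0.189 = 0.29616, so σ² = 0.087713.
s+1 = μ(1−μ)/σ² = 0.153279/0.087713 = 1.7475, so s = α+β = 0.7475.
α = μs = 0.14, β = (1−μ)s = 0.61.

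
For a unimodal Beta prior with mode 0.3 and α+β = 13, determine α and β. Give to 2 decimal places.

α = 4.30, β = 8.70

For α,β>1 the mode is (α−1)/(α+β−2), so α = mode·(κ−2)+1 = 0.3×11+1 = 4.30.
And β = (1−mode)·(κ−2)+1 = 0.7×11+1 = 8.70.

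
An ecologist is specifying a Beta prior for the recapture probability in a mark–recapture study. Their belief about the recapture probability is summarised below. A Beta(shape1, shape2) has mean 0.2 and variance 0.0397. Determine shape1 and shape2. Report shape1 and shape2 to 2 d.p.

shape1 = 0.61, shape2 = 2.42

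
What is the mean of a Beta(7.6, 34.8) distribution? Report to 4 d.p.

0.1792

The Beta mean is α/(α+β) = 7.6/(7.6+34.8) = 0.1792.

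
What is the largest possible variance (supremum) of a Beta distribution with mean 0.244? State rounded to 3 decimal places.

0.184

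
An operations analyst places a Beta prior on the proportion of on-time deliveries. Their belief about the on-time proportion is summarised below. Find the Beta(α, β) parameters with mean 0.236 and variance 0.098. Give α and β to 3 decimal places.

Write ν = α+β; then α = μν and Var = μ(1−μ)/(ν+1).
ν = μ(1−μ)/Var − 1 = 0.180304/0.098 − 1 = 0.8398.
α = 0.236·0.8398 = 0.198, β = 0.764·0.8398 = 0.642.

α = 0.198, β = 0.642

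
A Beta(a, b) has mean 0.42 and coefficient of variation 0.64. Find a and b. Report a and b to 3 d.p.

a = 0.996, b = 1.375

Var = (CV·μ)² = (0.64×0.42)² = 0.072253.
a+b = μ(1−μ)/Var − 1 = 0.2436/0.072253 − 1 = 2.3715.
Thus a = 0.42·2.3715 = 0.996 and b = 0.58·2.3715 = 1.375.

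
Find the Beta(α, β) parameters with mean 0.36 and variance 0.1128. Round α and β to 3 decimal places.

α = 0.375, β = 0.667

Write ν = α+β; then α = μν and Var = μ(1−μ)/(ν+1).
ν = μ(1−μ)/Var − 1 = 0.2304/0.1128 − 1 = 1.0426.
α = 0.36·1.0426 = 0.375, β = 0.64·1.0426 = 0.667.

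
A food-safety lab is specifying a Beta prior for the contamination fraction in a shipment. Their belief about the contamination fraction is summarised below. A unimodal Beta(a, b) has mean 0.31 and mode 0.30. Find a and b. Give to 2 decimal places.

Let s = a+b. Mean gives a = μs = 0.31s; mode gives (a−1)/(s−2) = 0.30.
Substituting: 0.31s − 1 = 0.30(s−2) = 0.30s − 0.60, so 0.01s = 0.40 and s = 40.0000.
Then a = 0.31×40.0000 = 12.40 and b = s−a = 27.60.

a = 12.40, b = 27.60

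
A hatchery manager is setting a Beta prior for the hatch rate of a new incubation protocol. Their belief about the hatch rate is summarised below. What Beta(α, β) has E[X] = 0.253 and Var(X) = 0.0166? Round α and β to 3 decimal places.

α = 2.627, β = 7.758

Write ν = α+β; then α = μν and Var = μ(1−μ)/(ν+1).
ν = μ(1−μ)/Var − 1 = 0.188991/0.0166 − 1 = 10.3850.
α = 0.253·10.3850 = 2.627, β = 0.747·10.3850 = 7.758.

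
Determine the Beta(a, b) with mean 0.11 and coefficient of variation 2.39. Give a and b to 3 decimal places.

σ = CV·μ = 2.39×0.11 = 0.26290, so σ² = 0.069116.
s+1 = μ(1−μ)/σ² = 0.0979/0.069116 = 1.4165, so s = a+b = 0.4165.
a = μs = 0.046, b = (1−μ)s = 0.371.

a = 0.046, b = 0.371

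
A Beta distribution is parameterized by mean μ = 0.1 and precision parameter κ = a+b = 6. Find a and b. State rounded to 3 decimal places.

a = μκ = 0.1×6 = 0.600 and b = (1−μ)κ = 0.9×6 = 5.400.

a = 0.600, b = 5.400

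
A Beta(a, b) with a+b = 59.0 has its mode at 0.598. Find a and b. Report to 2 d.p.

Mode = (a−1)/(κ−2) with κ = a+b, so a−1 = 0.598·57.0 = 34.09.
a = 35.09; b = κ − a = 23.91.

a = 35.09, b = 23.91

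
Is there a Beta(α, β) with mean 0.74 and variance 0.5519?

No

A Beta with mean μ has variance μ(1−μ)/(α+β+1) < μ(1−μ).
Here μ(1−μ) = 0.74×0.26 = 0.1924, and 0.5519 ≥ 0.1924.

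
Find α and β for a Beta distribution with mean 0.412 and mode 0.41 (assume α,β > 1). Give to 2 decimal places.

Let s = α+β. Mean gives α = μs = 0.412s; mode gives (α−1)/(s−2) = 0.41.
Substituting: 0.412s − 1 = 0.41(s−2) = 0.41s − 0.82, so 0.002s = 0.18 and s = 90.0000.
Then α = 0.412×90.0000 = 37.08 and β = s−α = 52.92.

α = 37.08, β = 52.92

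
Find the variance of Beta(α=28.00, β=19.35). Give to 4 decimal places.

0.0050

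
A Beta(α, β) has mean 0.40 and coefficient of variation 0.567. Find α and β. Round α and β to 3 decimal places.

α = 1.466, β = 2.199

Var = (CV·μ)² = (0.567×0.40)² = 0.051438.
α+β = μ(1−μ)/Var − 1 = 0.2400/0.051438 − 1 = 3.6658.
Thus α = 0.40·3.6658 = 1.466 and β = 0.60·3.6658 = 2.199.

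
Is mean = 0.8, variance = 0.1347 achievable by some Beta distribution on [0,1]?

Yes

The Beta variance bound is σ² < μ(1−μ).
Here μ(1−μ) = 0.8×0.2 = 0.16, and 0.1347 < 0.16.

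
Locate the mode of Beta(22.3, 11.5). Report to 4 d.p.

The density x^(α−1)(1−x)^(β−1) is maximised at (α−1)/(α+β−2) = 21.3/31.8 = 0.6698.

0.6698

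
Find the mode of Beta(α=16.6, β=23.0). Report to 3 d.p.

The density x^(α−1)(1−x)^(β−1) is maximised at (α−1)/(α+β−2) = 15.6/37.6 = 0.415.

0.415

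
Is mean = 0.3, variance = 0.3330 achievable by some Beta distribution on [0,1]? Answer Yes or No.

No

A Beta with mean μ has variance μ(1−μ)/(α+β+1) < μ(1−μ).
Here μ(1−μ) = 0.3×0.7 = 0.21, and 0.3330 ≥ 0.21.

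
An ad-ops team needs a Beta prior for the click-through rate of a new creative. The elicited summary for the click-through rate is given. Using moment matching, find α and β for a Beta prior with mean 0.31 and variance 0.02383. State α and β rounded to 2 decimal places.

α = 2.47, β = 5.50

Let s = α+β. The Beta variance is μ(1−μ)/(s+1).
So s+1 = μ(1−μ)/σ² = (0.31×0.69)/0.02383 = 0.2139/0.02383 = 8.9761, giving s = 7.9761.
Then α = μs = 0.31×7.9761 = 2.47 and β = (1−μ)s = 0.69×7.9761 = 5.50.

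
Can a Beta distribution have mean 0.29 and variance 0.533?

A Beta with mean μ has variance μ(1−μ)/(α+β+1) < μ(1−μ).
Here μ(1−μ) = 0.29×0.71 = 0.2059, and 0.533 ≥ 0.2059.

No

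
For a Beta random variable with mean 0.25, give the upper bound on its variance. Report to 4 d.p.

Var = μ(1−μ)/(α+β+1), which approaches μ(1−μ) as α+β → 0.
So the supremum is μ(1−μ) = 0.25×0.75 = 0.1875.

0.1875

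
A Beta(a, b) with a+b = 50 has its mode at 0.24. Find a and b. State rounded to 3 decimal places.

a = 12.520, b = 37.480

Mode = (a−1)/(κ−2) with κ = a+b, so a−1 = 0.24·48 = 11.520.
a = 12.520; b = κ − a = 37.480.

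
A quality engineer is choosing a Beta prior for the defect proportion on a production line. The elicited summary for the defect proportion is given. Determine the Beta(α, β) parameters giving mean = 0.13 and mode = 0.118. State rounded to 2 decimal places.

With s = α+β: μ = α/s and mode = (α−1)/(s−2). Eliminating α = μs,
μs − 1 = m(s−2) ⇒ s(μ−m) = 1−2m ⇒ s = 0.764/0.012 = 63.6667.
So α = μs = 8.28, β = (1−μ)s = 55.39.

α = 8.28, β = 55.39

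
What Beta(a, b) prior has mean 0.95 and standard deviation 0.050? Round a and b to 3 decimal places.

σ² = 0.050² = 0.002500.
With s = a+b, Var = μ(1−μ)/(s+1), so s+1 = (0.95×0.05)/0.002500 = 19.0000 and s = 18.0000.
a = μs = 17.100, b = (1−μ)s = 0.900.

a = 17.100, b = 0.900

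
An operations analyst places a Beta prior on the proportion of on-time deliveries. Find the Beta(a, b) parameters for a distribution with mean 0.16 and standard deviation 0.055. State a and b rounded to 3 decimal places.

σ² = 0.055² = 0.003025.
With s = a+b, Var = μ(1−μ)/(s+1), so s+1 = (0.16×0.84)/0.003025 = 44.4298 and s = 43.4298.
a = μs = 6.949, b = (1−μ)s = 36.481.

a = 6.949, b = 36.481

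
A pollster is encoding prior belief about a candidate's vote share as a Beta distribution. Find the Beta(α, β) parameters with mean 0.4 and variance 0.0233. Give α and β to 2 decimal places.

α = 3.72, β = 5.58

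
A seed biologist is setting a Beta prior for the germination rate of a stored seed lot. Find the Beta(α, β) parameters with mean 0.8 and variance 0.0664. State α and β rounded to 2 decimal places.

α = 1.13, β = 0.28

By moment matching, α+β = μ(1−μ)/σ² − 1 = (0.8·0.2)/0.0664 − 1 = 2.4096 − 1 = 1.4096.
Since α/(α+β) = μ, α = 0.8·1.4096 = 1.13 and β = 0.2·1.4096 = 0.28.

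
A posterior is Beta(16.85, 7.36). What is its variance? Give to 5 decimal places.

μ = 16.85/24.21 = 0.695993; Var = μ(1−μ)/(α+β+1) = 0.2115866/25.21 = 0.00839.

0.00839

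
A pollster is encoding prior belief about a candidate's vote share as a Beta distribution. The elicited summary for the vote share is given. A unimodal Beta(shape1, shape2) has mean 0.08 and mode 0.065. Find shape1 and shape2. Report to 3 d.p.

shape1 = 4.640, shape2 = 53.360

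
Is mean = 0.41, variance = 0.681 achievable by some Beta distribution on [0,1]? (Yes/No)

For any Beta, Var(X) < E[X]·(1−E[X]).
Here μ(1−μ) = 0.41×0.59 = 0.2419, and 0.681 ≥ 0.2419.

No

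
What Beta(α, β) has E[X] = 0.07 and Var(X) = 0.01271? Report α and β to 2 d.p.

α = 0.29, β = 3.83

Write ν = α+β; then α = μν and Var = μ(1−μ)/(ν+1).
ν = μ(1−μ)/Var − 1 = 0.0651/0.01271 − 1 = 4.1220.
α = 0.07·4.1220 = 0.29, β = 0.93·4.1220 = 3.83.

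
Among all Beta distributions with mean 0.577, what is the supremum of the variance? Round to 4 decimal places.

For fixed mean μ the Beta variance is μ(1−μ)/(α+β+1), increasing as α+β decreases.
Its least upper bound (not attained) is μ(1−μ) = 0.577·0.423 = 0.2441.

0.2441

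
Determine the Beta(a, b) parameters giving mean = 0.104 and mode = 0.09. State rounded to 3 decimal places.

Let s = a+b. Mean gives a = μs = 0.104s; mode gives (a−1)/(s−2) = 0.09.
Substituting: 0.104s − 1 = 0.09(s−2) = 0.09s − 0.18, so 0.014s = 0.82 and s = 58.5714.
Then a = 0.104×58.5714 = 6.091 and b = s−a = 52.480.

a = 6.091, b = 52.480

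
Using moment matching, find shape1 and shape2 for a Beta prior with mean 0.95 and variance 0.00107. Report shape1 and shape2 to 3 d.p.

shape1 = 41.223, shape2 = 2.170

By moment matching, shape1+shape2 = μ(1−μ)/σ² − 1 = (0.95·0.05)/0.00107 − 1 = 44.3925 − 1 = 43.3925.
Since shape1/(shape1+shape2) = μ, shape1 = 0.95·43.3925 = 41.223 and shape2 = 0.05·43.3925 = 2.170.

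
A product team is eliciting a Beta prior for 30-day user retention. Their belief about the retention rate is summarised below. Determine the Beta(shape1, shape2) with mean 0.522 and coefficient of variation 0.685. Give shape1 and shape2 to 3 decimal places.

σ = CV·μ = 0.685×0.522 = 0.35757, so σ² = 0.127856.
s+1 = μ(1−μ)/σ² = 0.249516/0.127856 = 1.9515, so s = shape1+shape2 = 0.9515.
shape1 = μs = 0.497, shape2 = (1−μ)s = 0.455.

shape1 = 0.497, shape2 = 0.455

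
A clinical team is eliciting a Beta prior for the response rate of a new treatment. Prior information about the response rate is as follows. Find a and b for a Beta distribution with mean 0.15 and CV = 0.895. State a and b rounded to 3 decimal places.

σ = CV·μ = 0.895×0.15 = 0.13425, so σ² = 0.018023.
s+1 = μ(1−μ)/σ² = 0.1275/0.018023 = 7.0743, so s = a+b = 6.0743.
a = μs = 0.911, b = (1−μ)s = 5.163.

a = 0.911, b = 5.163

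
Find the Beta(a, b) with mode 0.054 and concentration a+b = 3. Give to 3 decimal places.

Mode = (a−1)/(κ−2) with κ = a+b, so a−1 = 0.054·1 = 0.054.
a = 1.054; b = κ − a = 1.946.

a = 1.054, b = 1.946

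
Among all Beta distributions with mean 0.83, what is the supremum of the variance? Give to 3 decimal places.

For fixed mean μ the Beta variance is μ(1−μ)/(α+β+1), increasing as α+β decreases.
Its least upper bound (not attained) is μ(1−μ) = 0.83·0.17 = 0.141.

0.141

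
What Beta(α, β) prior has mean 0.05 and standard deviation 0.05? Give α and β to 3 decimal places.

Variance = 0.05² = 0.0025. The moment-matching identity α+β = μ(1−μ)/Var − 1 gives
α+β = 0.0475/0.0025 − 1 = 18.0000, so α = μ·18.0000 = 0.900 and β = (1−μ)·18.0000 = 17.100.

α = 0.900, β = 17.100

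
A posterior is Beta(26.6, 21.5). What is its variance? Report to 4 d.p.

0.0050

α+β = 48.1 and αβ = 571.90, so Var = αβ/[(α+β)²(α+β+1)] = 571.90/113598.251 = 0.0050.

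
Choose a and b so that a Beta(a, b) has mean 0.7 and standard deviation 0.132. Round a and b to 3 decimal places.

a = 7.737, b = 3.316

Variance = 0.132² = 0.017424. The moment-matching identity a+b = μ(1−μ)/Var − 1 gives
a+b = 0.21/0.017424 − 1 = 11.0523, so a = μ·11.0523 = 7.737 and b = (1−μ)·11.0523 = 3.316.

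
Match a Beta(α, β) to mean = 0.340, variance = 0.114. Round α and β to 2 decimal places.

α = 0.33, β = 0.64

By moment matching, α+β = μ(1−μ)/σ² − 1 = (0.340·0.660)/0.114 − 1 = 1.9684 − 1 = 0.9684.
Since α/(α+β) = μ, α = 0.340·0.9684 = 0.33 and β = 0.660·0.9684 = 0.64.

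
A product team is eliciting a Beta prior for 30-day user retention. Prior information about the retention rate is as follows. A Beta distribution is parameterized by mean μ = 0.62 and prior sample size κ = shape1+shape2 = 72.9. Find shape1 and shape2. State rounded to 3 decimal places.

shape1 = 45.198, shape2 = 27.702

shape1 = μκ = 0.62×72.9 = 45.198 and shape2 = (1−μ)κ = 0.38×72.9 = 27.702.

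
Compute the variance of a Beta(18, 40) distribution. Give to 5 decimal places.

0.00363

Var = αβ/[(α+β)²(α+β+1)] = (18×40)/(58²×59) = 720/198476 = 0.00363.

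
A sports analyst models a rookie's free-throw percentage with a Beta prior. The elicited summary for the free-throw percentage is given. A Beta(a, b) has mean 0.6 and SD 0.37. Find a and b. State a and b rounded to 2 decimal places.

σ² = 0.37² = 0.1369.
With s = a+b, Var = μ(1−μ)/(s+1), so s+1 = (0.6×0.4)/0.1369 = 1.7531 and s = 0.7531.
a = μs = 0.45, b = (1−μ)s = 0.30.

a = 0.45, b = 0.30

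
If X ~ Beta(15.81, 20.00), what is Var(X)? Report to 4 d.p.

0.0067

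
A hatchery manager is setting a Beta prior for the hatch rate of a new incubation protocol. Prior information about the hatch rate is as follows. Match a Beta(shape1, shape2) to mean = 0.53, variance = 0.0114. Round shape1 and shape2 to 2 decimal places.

Let s = shape1+shape2. The Beta variance is μ(1−μ)/(s+1).
So s+1 = μ(1−μ)/σ² = (0.53×0.47)/0.0114 = 0.2491/0.0114 = 21.8509, giving s = 20.8509.
Then shape1 = μs = 0.53×20.8509 = 11.05 and shape2 = (1−μ)s = 0.47×20.8509 = 9.80.

shape1 = 11.05, shape2 = 9.80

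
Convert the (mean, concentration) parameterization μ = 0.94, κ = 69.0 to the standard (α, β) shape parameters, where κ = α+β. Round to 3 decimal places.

α = μκ = 0.94×69.0 = 64.860 and β = (1−μ)κ = 0.06×69.0 = 4.140.

α = 64.860, β = 4.140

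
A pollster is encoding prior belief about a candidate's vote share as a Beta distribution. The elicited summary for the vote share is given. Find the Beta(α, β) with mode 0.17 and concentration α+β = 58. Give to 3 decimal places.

For α,β>1 the mode is (α−1)/(α+β−2), so α = mode·(κ−2)+1 = 0.17×56+1 = 10.520.
And β = (1−mode)·(κ−2)+1 = 0.83×56+1 = 47.480.

α = 10.520, β = 47.480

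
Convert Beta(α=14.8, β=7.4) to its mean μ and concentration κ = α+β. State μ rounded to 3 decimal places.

κ = α+β = 14.8+7.4 = 22.2; μ = α/κ = 14.8/22.2 = 0.667.

μ = 0.667, κ = 22.2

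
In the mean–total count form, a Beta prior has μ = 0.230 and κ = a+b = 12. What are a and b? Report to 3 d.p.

a = 2.760, b = 9.240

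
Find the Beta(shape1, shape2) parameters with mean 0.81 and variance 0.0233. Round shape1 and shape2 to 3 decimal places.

Write ν = shape1+shape2; then shape1 = μν and Var = μ(1−μ)/(ν+1).
ν = μ(1−μ)/Var − 1 = 0.1539/0.0233 − 1 = 5.6052.
shape1 = 0.81·5.6052 = 4.540, shape2 = 0.19·5.6052 = 1.065.

shape1 = 4.540, shape2 = 1.065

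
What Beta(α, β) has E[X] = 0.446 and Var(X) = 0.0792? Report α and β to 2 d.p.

α = 0.95, β = 1.17

Write ν = α+β; then α = μν and Var = μ(1−μ)/(ν+1).
ν = μ(1−μ)/Var − 1 = 0.247084/0.0792 − 1 = 2.1197.
α = 0.446·2.1197 = 0.95, β = 0.554·2.1197 = 1.17.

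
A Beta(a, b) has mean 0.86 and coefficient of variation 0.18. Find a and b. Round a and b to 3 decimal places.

Var = (CV·μ)² = (0.18×0.86)² = 0.023963.
a+b = μ(1−μ)/Var − 1 = 0.1204/0.023963 − 1 = 4.0244.
Thus a = 0.86·4.0244 = 3.461 and b = 0.14·4.0244 = 0.563.

a = 3.461, b = 0.563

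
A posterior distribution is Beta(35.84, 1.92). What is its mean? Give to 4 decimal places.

E[X] = α/(α+β) = 35.84/37.76 = 0.9492.

0.9492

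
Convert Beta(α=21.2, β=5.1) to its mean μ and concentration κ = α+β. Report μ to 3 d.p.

μ = 0.806, κ = 26.3

κ = α+β = 21.2+5.1 = 26.3; μ = α/κ = 21.2/26.3 = 0.806.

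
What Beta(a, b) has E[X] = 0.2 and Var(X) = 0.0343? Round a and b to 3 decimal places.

a = 0.733, b = 2.932

By moment matching, a+b = μ(1−μ)/σ² − 1 = (0.2·0.8)/0.0343 − 1 = 4.6647 − 1 = 3.6647.
Since a/(a+b) = μ, a = 0.2·3.6647 = 0.733 and b = 0.8·3.6647 = 2.932.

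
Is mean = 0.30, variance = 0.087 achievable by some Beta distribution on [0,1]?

Yes

A Beta with mean μ has variance μ(1−μ)/(α+β+1) < μ(1−μ).
Here μ(1−μ) = 0.30×0.70 = 0.2100, and 0.087 < 0.2100.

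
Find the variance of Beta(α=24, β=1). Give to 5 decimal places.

0.00148

Var = αβ/[(α+β)²(α+β+1)] = (24×1)/(25²×26) = 24/16250 = 0.00148.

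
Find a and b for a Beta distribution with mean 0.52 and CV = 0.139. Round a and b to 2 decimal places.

σ = CV·μ = 0.139×0.52 = 0.07228, so σ² = 0.005224.
s+1 = μ(1−μ)/σ² = 0.2496/0.005224 = 47.7758, so s = a+b = 46.7758.
a = μs = 24.32, b = (1−μ)s = 22.45.

a = 24.32, b = 22.45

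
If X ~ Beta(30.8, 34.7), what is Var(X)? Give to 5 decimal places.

0.00375

α+β = 65.5 and αβ = 1068.76, so Var = αβ/[(α+β)²(α+β+1)] = 1068.76/285301.625 = 0.00375.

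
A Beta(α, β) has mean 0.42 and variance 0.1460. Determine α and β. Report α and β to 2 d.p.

Let s = α+β. The Beta variance is μ(1−μ)/(s+1).
So s+1 = μ(1−μ)/σ² = (0.42×0.58)/0.1460 = 0.2436/0.1460 = 1.6685, giving s = 0.6685.
Then α = μs = 0.42×0.6685 = 0.28 and β = (1−μ)s = 0.58×0.6685 = 0.39.

α = 0.28, β = 0.39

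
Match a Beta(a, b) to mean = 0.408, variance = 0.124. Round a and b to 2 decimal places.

Let s = a+b. The Beta variance is μ(1−μ)/(s+1).
So s+1 = μ(1−μ)/σ² = (0.408×0.592)/0.124 = 0.241536/0.124 = 1.9479, giving s = 0.9479.
Then a = μs = 0.408×0.9479 = 0.39 and b = (1−μ)s = 0.592×0.9479 = 0.56.

a = 0.39, b = 0.56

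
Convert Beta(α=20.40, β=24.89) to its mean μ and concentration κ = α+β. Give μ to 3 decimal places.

κ = α+β = 20.40+24.89 = 45.29; μ = α/κ = 20.40/45.29 = 0.450.

μ = 0.450, κ = 45.29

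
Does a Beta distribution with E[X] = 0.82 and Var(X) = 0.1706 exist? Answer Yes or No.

A Beta with mean μ has variance μ(1−μ)/(α+β+1) < μ(1−μ).
Here μ(1−μ) = 0.82×0.18 = 0.1476, and 0.1706 ≥ 0.1476.

No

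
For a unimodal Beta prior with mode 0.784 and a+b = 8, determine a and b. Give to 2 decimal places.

a = 5.70, b = 2.30

Mode = (a−1)/(κ−2) with κ = a+b, so a−1 = 0.784·6 = 4.70.
a = 5.70; b = κ − a = 2.30.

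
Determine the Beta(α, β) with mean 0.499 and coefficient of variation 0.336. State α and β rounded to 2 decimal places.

α = 3.94, β = 3.95

Var = (CV·μ)² = (0.336×0.499)² = 0.028111.
α+β = μ(1−μ)/Var − 1 = 0.249999/0.028111 − 1 = 7.8932.
Thus α = 0.499·7.8932 = 3.94 and β = 0.501·7.8932 = 3.95.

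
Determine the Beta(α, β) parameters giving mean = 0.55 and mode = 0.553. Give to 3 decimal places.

Let s = α+β. Mean gives α = μs = 0.55s; mode gives (α−1)/(s−2) = 0.553.
Substituting: 0.55s − 1 = 0.553(s−2) = 0.553s − 1.106, so -0.003s = -0.106 and s = 35.3333.
Then α = 0.55×35.3333 = 19.433 and β = s−α = 15.900.

α = 19.433, β = 15.900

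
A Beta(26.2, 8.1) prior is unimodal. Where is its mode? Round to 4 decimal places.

The density x^(α−1)(1−x)^(β−1) is maximised at (α−1)/(α+β−2) = 25.2/32.3 = 0.7802.

0.7802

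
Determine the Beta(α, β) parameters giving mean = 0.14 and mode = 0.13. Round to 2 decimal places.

α = 10.36, β = 63.64

Let s = α+β. Mean gives α = μs = 0.14s; mode gives (α−1)/(s−2) = 0.13.
Substituting: 0.14s − 1 = 0.13(s−2) = 0.13s − 0.26, so 0.01s = 0.74 and s = 74.0000.
Then α = 0.14×74.0000 = 10.36 and β = s−α = 63.64.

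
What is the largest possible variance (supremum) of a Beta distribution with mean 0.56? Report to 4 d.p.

0.2464

Var = μ(1−μ)/(α+β+1), which approaches μ(1−μ) as α+β → 0.
So the supremum is μ(1−μ) = 0.56×0.44 = 0.2464.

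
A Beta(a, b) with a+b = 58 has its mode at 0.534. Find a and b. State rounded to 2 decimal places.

Since the density peak of Beta(a,b) is at (a−1)/(a+b−2),
a = 1 + 0.534(58−2) = 30.90 and b = 58 − 30.90 = 27.10.

a = 30.90, b = 27.10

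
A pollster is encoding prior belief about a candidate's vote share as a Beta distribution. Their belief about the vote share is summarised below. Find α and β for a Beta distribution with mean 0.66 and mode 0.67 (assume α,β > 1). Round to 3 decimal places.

With s = α+β: μ = α/s and mode = (α−1)/(s−2). Eliminating α = μs,
μs − 1 = m(s−2) ⇒ s(μ−m) = 1−2m ⇒ s = -0.34/-0.01 = 34.0000.
So α = μs = 22.440, β = (1−μ)s = 11.560.

α = 22.440, β = 11.560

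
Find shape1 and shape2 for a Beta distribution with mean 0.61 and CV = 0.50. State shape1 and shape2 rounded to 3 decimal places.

shape1 = 0.950, shape2 = 0.607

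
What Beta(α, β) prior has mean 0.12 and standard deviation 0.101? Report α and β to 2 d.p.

α = 1.12, β = 8.23

σ² = 0.101² = 0.010201.
With s = α+β, Var = μ(1−μ)/(s+1), so s+1 = (0.12×0.88)/0.010201 = 10.3519 and s = 9.3519.
α = μs = 1.12, β = (1−μ)s = 8.23.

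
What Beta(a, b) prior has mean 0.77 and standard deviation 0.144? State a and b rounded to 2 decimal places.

First σ² = 0.020736. Setting a = μn, b = (1−μ)n with n = a+b,
μ(1−μ)/(n+1) = 0.020736 ⇒ n+1 = 0.1771/0.020736 = 8.5407 ⇒ n = 7.5407.
Hence a = 0.77×7.5407 = 5.81, b = 0.23×7.5407 = 1.73.

a = 5.81, b = 1.73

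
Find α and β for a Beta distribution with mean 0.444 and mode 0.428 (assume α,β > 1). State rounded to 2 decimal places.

α = 4.00, β = 5.00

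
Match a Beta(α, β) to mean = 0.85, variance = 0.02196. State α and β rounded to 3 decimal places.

Write ν = α+β; then α = μν and Var = μ(1−μ)/(ν+1).
ν = μ(1−μ)/Var − 1 = 0.1275/0.02196 − 1 = 4.8060.
α = 0.85·4.8060 = 4.085, β = 0.15·4.8060 = 0.721.

α = 4.085, β = 0.721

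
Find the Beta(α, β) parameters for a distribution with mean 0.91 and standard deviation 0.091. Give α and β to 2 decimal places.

First σ² = 0.008281. Setting α = μn, β = (1−μ)n with n = α+β,
μ(1−μ)/(n+1) = 0.008281 ⇒ n+1 = 0.0819/0.008281 = 9.8901 ⇒ n = 8.8901.
Hence α = 0.91×8.8901 = 8.09, β = 0.09×8.8901 = 0.80.

α = 8.09, β = 0.80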